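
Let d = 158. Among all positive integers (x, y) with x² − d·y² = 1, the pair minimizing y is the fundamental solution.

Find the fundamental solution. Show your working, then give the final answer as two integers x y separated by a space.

√158 → a₀=12, period (1,1,3,12,3,1,1,24); ℓ=8 even so k=7
a_0=12:  p_0=12·1+0=12,  q_0=12·0+1=1
a_1=1:  p_1=1·12+1=13,  q_1=1·1+0=1
a_2=1:  p_2=1·13+12=25,  q_2=1·1+1=2
a_3=3:  p_3=3·25+13=88,  q_3=3·2+1=7
a_4=12:  p_4=12·88+25=1081,  q_4=12·7+2=86
a_5=3:  p_5=3·1081+88=3331,  q_5=3·86+7=265
a_6=1:  p_6=1·3331+1081=4412,  q_6=1·265+86=351
a_7=1:  p_7=1·4412+3331=7743,  q_7=1·351+265=616
fundamental: x₁=7743, y₁=616  (since 59954049 − 158·379456 = 1)

7743 616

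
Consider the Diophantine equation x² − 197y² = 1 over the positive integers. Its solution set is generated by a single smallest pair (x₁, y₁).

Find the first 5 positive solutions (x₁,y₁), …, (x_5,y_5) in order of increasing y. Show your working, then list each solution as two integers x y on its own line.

√197 = [14; 28, …], period ℓ=1 (odd) → k=1
a_0=14:  p_0=14·1+0=14,  q_0=14·0+1=1
a_1=28:  p_1=28·14+1=393,  q_1=28·1+0=28
→ (393, 28).  Check: 393²=154449, 197·28²=154448, difference 1.
(393+28√197)^2 = 308897 + 22008√197
(393+28√197)^3 = 242792649 + 17298260√197
(393+28√197)^4 = 190834713217 + 13596410352√197
(393+28√197)^5 = 149995841795913 + 10686761238412√197

393 28
308897 22008
242792649 17298260
190834713217 13596410352
149995841795913 10686761238412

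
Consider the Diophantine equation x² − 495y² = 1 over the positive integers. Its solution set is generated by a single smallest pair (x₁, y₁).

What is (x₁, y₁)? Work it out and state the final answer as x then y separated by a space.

[22; 4,44] for √495; ℓ=2 ⇒ convergent index 1
i=0: a=22 ⇒ p=22, q=1
i=1: a=4 ⇒ p=89, q=4
(x₁, y₁) = (89, 4);  89² − 495·4² = 1 ✓

89 4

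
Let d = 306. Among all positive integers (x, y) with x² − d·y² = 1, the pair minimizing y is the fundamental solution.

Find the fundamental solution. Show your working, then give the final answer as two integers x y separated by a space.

√306 = [17; 2,34, …], period ℓ=2 (even) → k=1
step 0: (17, 1)  from 17·(1,0) + (0,1)
step 1: (35, 2)  from 2·(17,1) + (1,0)
→ (35, 2).  Check: 35²=1225, 306·2²=1224, difference 1.

35 2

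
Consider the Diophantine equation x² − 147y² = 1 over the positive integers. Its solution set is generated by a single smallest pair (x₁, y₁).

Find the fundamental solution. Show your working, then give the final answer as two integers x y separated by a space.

97 8

√147 = [12; 8,24, …], period ℓ=2 (even) → k=1
a_0=12:  p_0=12·1+0=12,  q_0=12·0+1=1
a_1=8:  p_1=8·12+1=97,  q_1=8·1+0=8
fundamental: x₁=97, y₁=8  (since 9409 − 147·64 = 1)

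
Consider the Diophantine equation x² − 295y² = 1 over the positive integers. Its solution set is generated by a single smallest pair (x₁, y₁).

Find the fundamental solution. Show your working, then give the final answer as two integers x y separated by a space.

2024999 117900

√295 → a₀=17, period (5,1,2,3,2,6,2,3,2,1,5,34); ℓ=12 even so k=11
i=0: a=17 ⇒ p=17, q=1
i=1: a=5 ⇒ p=86, q=5
i=2: a=1 ⇒ p=103, q=6
i=3: a=2 ⇒ p=292, q=17
i=4: a=3 ⇒ p=979, q=57
i=5: a=2 ⇒ p=2250, q=131
i=6: a=6 ⇒ p=14479, q=843
i=7: a=2 ⇒ p=31208, q=1817
i=8: a=3 ⇒ p=108103, q=6294
i=9: a=2 ⇒ p=247414, q=14405
i=10: a=1 ⇒ p=355517, q=20699
i=11: a=5 ⇒ p=2024999, q=117900
fundamental: x₁=2024999, y₁=117900  (since 4100620950001 − 295·13900410000 = 1)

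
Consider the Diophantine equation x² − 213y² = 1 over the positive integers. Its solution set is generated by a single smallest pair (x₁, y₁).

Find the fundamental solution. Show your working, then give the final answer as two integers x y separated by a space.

[14; 1,1,2,6,1,8,1,6,2,1,1,28] for √213; ℓ=12 ⇒ convergent index 11
a_0=14:  p_0=14·1+0=14,  q_0=14·0+1=1
a_1=1:  p_1=1·14+1=15,  q_1=1·1+0=1
…
a_3=2:  p_3=2·29+15=73,  q_3=2·2+1=5
a_4=6:  p_4=6·73+29=467,  q_4=6·5+2=32
…
a_6=8:  p_6=8·540+467=4787,  q_6=8·37+32=328
…
a_9=2:  p_9=2·36749+5327=78825,  q_9=2·2518+365=5401
a_10=1:  p_10=1·78825+36749=115574,  q_10=1·5401+2518=7919
a_11=1:  p_11=1·115574+78825=194399,  q_11=1·7919+5401=13320
(x₁, y₁) = (194399, 13320);  194399² − 213·13320² = 1 ✓

194399 13320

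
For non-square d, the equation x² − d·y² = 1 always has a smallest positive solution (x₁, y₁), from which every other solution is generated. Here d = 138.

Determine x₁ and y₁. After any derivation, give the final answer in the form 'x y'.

[11; 1,2,1,22] for √138; ℓ=4 ⇒ convergent index 3
step 0: (11, 1)  from 11·(1,0) + (0,1)
…
step 2: (35, 3)  from 2·(12,1) + (11,1)
step 3: (47, 4)  from 1·(35,3) + (12,1)
(x₁, y₁) = (47, 4);  47² − 138·4² = 1 ✓

47 4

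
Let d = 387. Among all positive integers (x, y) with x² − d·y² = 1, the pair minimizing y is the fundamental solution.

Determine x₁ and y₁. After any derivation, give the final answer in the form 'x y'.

d=387: √d = [19; 1,2,19,2,1,38] (ℓ=6, even), read p_5/q_5
step 0: (19, 1)  from 19·(1,0) + (0,1)
…
step 2: (59, 3)  from 2·(20,1) + (19,1)
…
step 4: (2341, 119)  from 2·(1141,58) + (59,3)
step 5: (3482, 177)  from 1·(2341,119) + (1141,58)
fundamental: x₁=3482, y₁=177  (since 12124324 − 387·31329 = 1)

3482 177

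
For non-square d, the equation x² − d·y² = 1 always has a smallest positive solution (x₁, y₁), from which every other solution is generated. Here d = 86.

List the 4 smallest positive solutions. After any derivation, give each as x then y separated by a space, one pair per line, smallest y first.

10405 1122
216528049 23348820
4505948689285 485888943078
93768792007492801 10111348882104360

[9; 3,1,1,1,8,1,1,1,3,18] for √86; ℓ=10 ⇒ convergent index 9
a_0=9:  p_0=9·1+0=9,  q_0=9·0+1=1
a_1=3:  p_1=3·9+1=28,  q_1=3·1+0=3
a_2=1:  p_2=1·28+9=37,  q_2=1·3+1=4
…
a_4=1:  p_4=1·65+37=102,  q_4=1·7+4=11
a_5=8:  p_5=8·102+65=881,  q_5=8·11+7=95
a_6=1:  p_6=1·881+102=983,  q_6=1·95+11=106
…
a_8=1:  p_8=1·1864+983=2847,  q_8=1·201+106=307
a_9=3:  p_9=3·2847+1864=10405,  q_9=3·307+201=1122
fundamental: x₁=10405, y₁=1122  (since 108264025 − 86·1258884 = 1)
(x_2, y_2) = (10405·10405 + 86·1122·1122, 10405·1122 + 1122·10405) = (216528049, 23348820)
(x_3, y_3) = (10405·216528049 + 86·1122·23348820, 10405·23348820 + 1122·216528049) = (4505948689285, 485888943078)
(x_4, y_4) = (10405·4505948689285 + 86·1122·485888943078, 10405·485888943078 + 1122·4505948689285) = (93768792007492801, 10111348882104360)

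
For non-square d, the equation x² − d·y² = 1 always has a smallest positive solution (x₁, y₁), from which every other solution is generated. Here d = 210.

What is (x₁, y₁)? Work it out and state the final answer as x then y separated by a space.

29 2

d=210: √d = [14; 2,28] (ℓ=2, even), read p_1/q_1
a_0=14:  p_0=14·1+0=14,  q_0=14·0+1=1
a_1=2:  p_1=2·14+1=29,  q_1=2·1+0=2
(x₁, y₁) = (29, 2);  29² − 210·2² = 1 ✓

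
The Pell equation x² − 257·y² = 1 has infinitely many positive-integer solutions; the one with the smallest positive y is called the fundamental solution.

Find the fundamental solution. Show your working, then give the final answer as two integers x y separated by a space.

513 32

√257 → a₀=16, period (32); ℓ=1 odd so k=1
k=0  a_k=16  p_k/q_k = 16/1
k=1  a_k=32  p_k/q_k = 513/32
(x₁, y₁) = (513, 32);  513² − 257·32² = 1 ✓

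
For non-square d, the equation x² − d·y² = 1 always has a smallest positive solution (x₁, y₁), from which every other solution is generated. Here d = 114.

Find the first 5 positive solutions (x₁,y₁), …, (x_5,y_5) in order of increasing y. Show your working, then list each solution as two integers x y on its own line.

1025 96
2101249 196800
4307559425 403439904
8830494720001 827051606400
18102509868442625 1695455389680096

[10; 1,2,10,2,1,20] for √114; ℓ=6 ⇒ convergent index 5
i=0: a=10 ⇒ p=10, q=1
i=1: a=1 ⇒ p=11, q=1
i=2: a=2 ⇒ p=32, q=3
i=3: a=10 ⇒ p=331, q=31
i=4: a=2 ⇒ p=694, q=65
i=5: a=1 ⇒ p=1025, q=96
→ (1025, 96).  Check: 1025²=1050625, 114·96²=1050624, difference 1.
(1025+96√114)^2 = 2101249 + 196800√114
(1025+96√114)^3 = 4307559425 + 403439904√114
(1025+96√114)^4 = 8830494720001 + 827051606400√114
(1025+96√114)^5 = 18102509868442625 + 1695455389680096√114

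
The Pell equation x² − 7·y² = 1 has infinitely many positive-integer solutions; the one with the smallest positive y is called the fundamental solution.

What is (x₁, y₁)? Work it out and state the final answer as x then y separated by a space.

[2; 1,1,1,4] for √7; ℓ=4 ⇒ convergent index 3
k=0  a_k=2  p_k/q_k = 2/1
k=1  a_k=1  p_k/q_k = 3/1
k=2  a_k=1  p_k/q_k = 5/2
k=3  a_k=1  p_k/q_k = 8/3
→ (8, 3).  Check: 8²=64, 7·3²=63, difference 1.

8 3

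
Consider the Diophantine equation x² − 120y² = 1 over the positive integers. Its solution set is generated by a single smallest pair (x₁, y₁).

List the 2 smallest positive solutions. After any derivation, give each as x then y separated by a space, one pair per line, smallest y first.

d=120: √d = [10; 1,20] (ℓ=2, even), read p_1/q_1
k=0  a_k=10  p_k/q_k = 10/1
k=1  a_k=1  p_k/q_k = 11/1
(x₁, y₁) = (11, 1);  11² − 120·1² = 1 ✓
(x_2, y_2) = (11·11 + 120·1·1, 11·1 + 1·11) = (241, 22)

11 1
241 22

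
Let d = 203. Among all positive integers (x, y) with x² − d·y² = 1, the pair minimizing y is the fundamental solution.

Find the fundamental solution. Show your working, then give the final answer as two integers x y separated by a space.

57 4

d=203: √d = [14; 4,28] (ℓ=2, even), read p_1/q_1
i=0: a=14 ⇒ p=14, q=1
i=1: a=4 ⇒ p=57, q=4
→ (57, 4).  Check: 57²=3249, 203·4²=3248, difference 1.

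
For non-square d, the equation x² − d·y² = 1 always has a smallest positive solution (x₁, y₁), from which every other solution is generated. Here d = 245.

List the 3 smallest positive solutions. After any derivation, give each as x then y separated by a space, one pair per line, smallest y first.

√245 = [15; 1,1,1,7,6,7,1,1,1,30, …], period ℓ=10 (even) → k=9
k=0  a_k=15  p_k/q_k = 15/1
k=1  a_k=1  p_k/q_k = 16/1
…
k=7  a_k=1  p_k/q_k = 18016/1151
k=8  a_k=1  p_k/q_k = 33825/2161
k=9  a_k=1  p_k/q_k = 51841/3312
(x₁, y₁) = (51841, 3312);  51841² − 245·3312² = 1 ✓
k=2:  x_2 = 51841·51841+245·3312·3312 = 5374978561,  y_2 = 51841·3312+3312·51841 = 343394784
k=3:  x_3 = 51841·5374978561+245·3312·343394784 = 557288527109761,  y_3 = 51841·343394784+3312·5374978561 = 35603857991376

51841 3312
5374978561 343394784
557288527109761 35603857991376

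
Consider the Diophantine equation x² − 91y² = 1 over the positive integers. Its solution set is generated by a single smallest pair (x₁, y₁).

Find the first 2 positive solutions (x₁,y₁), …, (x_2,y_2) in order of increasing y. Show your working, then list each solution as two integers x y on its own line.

1574 165
4954951 519420

√91 → a₀=9, period (1,1,5,1,5,1,1,18); ℓ=8 even so k=7
i=0: a=9 ⇒ p=9, q=1
…
i=4: a=1 ⇒ p=124, q=13
i=5: a=5 ⇒ p=725, q=76
i=6: a=1 ⇒ p=849, q=89
i=7: a=1 ⇒ p=1574, q=165
(x₁, y₁) = (1574, 165);  1574² − 91·165² = 1 ✓
(1574+165√91)^2 = 4954951 + 519420√91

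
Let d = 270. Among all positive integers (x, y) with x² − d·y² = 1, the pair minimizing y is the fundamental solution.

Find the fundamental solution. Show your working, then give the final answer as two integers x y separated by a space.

5291 322

d=270: √d = [16; 2,3,6,3,2,32] (ℓ=6, even), read p_5/q_5
i=0: a=16 ⇒ p=16, q=1
i=1: a=2 ⇒ p=33, q=2
i=2: a=3 ⇒ p=115, q=7
i=3: a=6 ⇒ p=723, q=44
i=4: a=3 ⇒ p=2284, q=139
i=5: a=2 ⇒ p=5291, q=322
fundamental: x₁=5291, y₁=322  (since 27994681 − 270·103684 = 1)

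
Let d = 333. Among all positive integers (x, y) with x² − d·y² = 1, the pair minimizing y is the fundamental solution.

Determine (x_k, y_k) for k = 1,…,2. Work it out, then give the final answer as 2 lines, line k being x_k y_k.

d=333: √d = [18; 4,36] (ℓ=2, even), read p_1/q_1
i=0: a=18 ⇒ p=18, q=1
i=1: a=4 ⇒ p=73, q=4
fundamental: x₁=73, y₁=4  (since 5329 − 333·16 = 1)
n=2: (73,4)∘(73,4) = (73·73+333·4·4, 73·4+4·73) = (10657,584)

73 4
10657 584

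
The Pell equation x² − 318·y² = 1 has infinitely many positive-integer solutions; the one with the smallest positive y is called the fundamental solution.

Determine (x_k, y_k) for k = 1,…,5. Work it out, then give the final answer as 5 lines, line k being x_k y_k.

107 6
22897 1284
4899851 274770
1048545217 58799496
224383776587 12582817374

√318 = [17; 1,4,1,34, …], period ℓ=4 (even) → k=3
step 0: (17, 1)  from 17·(1,0) + (0,1)
step 1: (18, 1)  from 1·(17,1) + (1,0)
step 2: (89, 5)  from 4·(18,1) + (17,1)
step 3: (107, 6)  from 1·(89,5) + (18,1)
(x₁, y₁) = (107, 6);  107² − 318·6² = 1 ✓
(x_2, y_2) = (107·107 + 318·6·6, 107·6 + 6·107) = (22897, 1284)
(x_3, y_3) = (107·22897 + 318·6·1284, 107·1284 + 6·22897) = (4899851, 274770)
(x_4, y_4) = (107·4899851 + 318·6·274770, 107·274770 + 6·4899851) = (1048545217, 58799496)
(x_5, y_5) = (107·1048545217 + 318·6·58799496, 107·58799496 + 6·1048545217) = (224383776587, 12582817374)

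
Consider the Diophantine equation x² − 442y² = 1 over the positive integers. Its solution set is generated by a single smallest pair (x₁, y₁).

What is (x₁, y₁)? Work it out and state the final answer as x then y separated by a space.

883 42

√442 = [21; 42, …], period ℓ=1 (odd) → k=1
k=0  a_k=21  p_k/q_k = 21/1
k=1  a_k=42  p_k/q_k = 883/42
→ (883, 42).  Check: 883²=779689, 442·42²=779688, difference 1.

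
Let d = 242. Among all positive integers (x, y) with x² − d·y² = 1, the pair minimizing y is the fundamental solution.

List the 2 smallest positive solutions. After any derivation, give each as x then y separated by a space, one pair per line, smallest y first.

19601 1260
768398401 49394520

d=242: √d = [15; 1,1,3,1,14,1,3,1,1,30] (ℓ=10, even), read p_9/q_9
a_0=15:  p_0=15·1+0=15,  q_0=15·0+1=1
…
a_2=1:  p_2=1·16+15=31,  q_2=1·1+1=2
a_3=3:  p_3=3·31+16=109,  q_3=3·2+1=7
…
a_6=1:  p_6=1·2069+140=2209,  q_6=1·133+9=142
…
a_8=1:  p_8=1·8696+2209=10905,  q_8=1·559+142=701
a_9=1:  p_9=1·10905+8696=19601,  q_9=1·701+559=1260
(x₁, y₁) = (19601, 1260);  19601² − 242·1260² = 1 ✓
(x_2, y_2) = (19601·19601 + 242·1260·1260, 19601·1260 + 1260·19601) = (768398401, 49394520)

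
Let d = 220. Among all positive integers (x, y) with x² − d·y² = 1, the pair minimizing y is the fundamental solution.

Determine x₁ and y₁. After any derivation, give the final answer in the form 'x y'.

89 6

√220 → a₀=14, period (1,4,1,28); ℓ=4 even so k=3
k=0  a_k=14  p_k/q_k = 14/1
k=1  a_k=1  p_k/q_k = 15/1
k=2  a_k=4  p_k/q_k = 74/5
k=3  a_k=1  p_k/q_k = 89/6
fundamental: x₁=89, y₁=6  (since 7921 − 220·36 = 1)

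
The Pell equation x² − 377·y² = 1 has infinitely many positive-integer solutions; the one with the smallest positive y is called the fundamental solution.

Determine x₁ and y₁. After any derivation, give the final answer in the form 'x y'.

233 12

√377 → a₀=19, period (2,2,2,38); ℓ=4 even so k=3
a_0=19:  p_0=19·1+0=19,  q_0=19·0+1=1
…
a_2=2:  p_2=2·39+19=97,  q_2=2·2+1=5
a_3=2:  p_3=2·97+39=233,  q_3=2·5+2=12
→ (233, 12).  Check: 233²=54289, 377·12²=54288, difference 1.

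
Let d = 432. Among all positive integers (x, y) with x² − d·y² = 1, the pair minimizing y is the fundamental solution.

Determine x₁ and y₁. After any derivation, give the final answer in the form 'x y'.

√432 = [20; 1,3,1,1,1,3,1,40, …], period ℓ=8 (even) → k=7
i=0: a=20 ⇒ p=20, q=1
i=1: a=1 ⇒ p=21, q=1
…
i=3: a=1 ⇒ p=104, q=5
…
i=6: a=3 ⇒ p=1060, q=51
i=7: a=1 ⇒ p=1351, q=65
fundamental: x₁=1351, y₁=65  (since 1825201 − 432·4225 = 1)

1351 65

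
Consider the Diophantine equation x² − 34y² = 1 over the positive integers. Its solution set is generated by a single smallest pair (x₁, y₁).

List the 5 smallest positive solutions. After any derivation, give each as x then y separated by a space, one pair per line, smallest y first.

√34 → a₀=5, period (1,4,1,10); ℓ=4 even so k=3
step 0: (5, 1)  from 5·(1,0) + (0,1)
…
step 2: (29, 5)  from 4·(6,1) + (5,1)
step 3: (35, 6)  from 1·(29,5) + (6,1)
(x₁, y₁) = (35, 6);  35² − 34·6² = 1 ✓
(35+6√34)^2 = 2449 + 420√34
(35+6√34)^3 = 171395 + 29394√34
(35+6√34)^4 = 11995201 + 2057160√34
(35+6√34)^5 = 839492675 + 143971806√34

35 6
2449 420
171395 29394
11995201 2057160
839492675 143971806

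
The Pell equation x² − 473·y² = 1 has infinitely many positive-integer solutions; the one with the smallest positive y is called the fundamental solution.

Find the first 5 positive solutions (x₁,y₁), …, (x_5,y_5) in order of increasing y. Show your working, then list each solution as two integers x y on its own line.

87 4
15137 696
2633751 121100
458257537 21070704
79734177687 3666181396

√473 → a₀=21, period (1,2,1,42); ℓ=4 even so k=3
a_0=21:  p_0=21·1+0=21,  q_0=21·0+1=1
a_1=1:  p_1=1·21+1=22,  q_1=1·1+0=1
a_2=2:  p_2=2·22+21=65,  q_2=2·1+1=3
a_3=1:  p_3=1·65+22=87,  q_3=1·3+1=4
(x₁, y₁) = (87, 4);  87² − 473·4² = 1 ✓
(87+4√473)^2 = 15137 + 696√473
(87+4√473)^3 = 2633751 + 121100√473
(87+4√473)^4 = 458257537 + 21070704√473
(87+4√473)^5 = 79734177687 + 3666181396√473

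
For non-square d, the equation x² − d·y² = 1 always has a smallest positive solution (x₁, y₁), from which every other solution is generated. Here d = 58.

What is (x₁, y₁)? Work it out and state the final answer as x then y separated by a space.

d=58: √d = [7; 1,1,1,1,1,1,14] (ℓ=7, odd), read p_13/q_13
a_0=7:  p_0=7·1+0=7,  q_0=7·0+1=1
…
a_2=1:  p_2=1·8+7=15,  q_2=1·1+1=2
a_3=1:  p_3=1·15+8=23,  q_3=1·2+1=3
…
a_7=14:  p_7=14·99+61=1447,  q_7=14·13+8=190
…
a_9=1:  p_9=1·1546+1447=2993,  q_9=1·203+190=393
a_10=1:  p_10=1·2993+1546=4539,  q_10=1·393+203=596
…
a_12=1:  p_12=1·7532+4539=12071,  q_12=1·989+596=1585
a_13=1:  p_13=1·12071+7532=19603,  q_13=1·1585+989=2574
(x₁, y₁) = (19603, 2574);  19603² − 58·2574² = 1 ✓

19603 2574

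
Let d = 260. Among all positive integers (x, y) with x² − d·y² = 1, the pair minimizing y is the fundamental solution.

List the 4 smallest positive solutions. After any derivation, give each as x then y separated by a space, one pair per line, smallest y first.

129 8
33281 2064
8586369 532504
2215249921 137383968

d=260: √d = [16; 8,32] (ℓ=2, even), read p_1/q_1
a_0=16:  p_0=16·1+0=16,  q_0=16·0+1=1
a_1=8:  p_1=8·16+1=129,  q_1=8·1+0=8
(x₁, y₁) = (129, 8);  129² − 260·8² = 1 ✓
k=2:  x_2 = 129·129+260·8·8 = 33281,  y_2 = 129·8+8·129 = 2064
k=3:  x_3 = 129·33281+260·8·2064 = 8586369,  y_3 = 129·2064+8·33281 = 532504
k=4:  x_4 = 129·8586369+260·8·532504 = 2215249921,  y_4 = 129·532504+8·8586369 = 137383968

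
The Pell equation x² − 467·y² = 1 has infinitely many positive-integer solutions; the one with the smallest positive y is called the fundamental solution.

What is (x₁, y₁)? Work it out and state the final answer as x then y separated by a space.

1625626 75225

√467 = [21; 1,1,1,1,3,…,1,1,42, …], period ℓ=14 (even) → k=13
step 0: (21, 1)  from 21·(1,0) + (0,1)
step 1: (22, 1)  from 1·(21,1) + (1,0)
…
step 7: (27164, 1257)  from 21·(1275,59) + (389,18)
step 8: (82767, 3830)  from 3·(27164,1257) + (1275,59)
step 9: (275465, 12747)  from 3·(82767,3830) + (27164,1257)
step 10: (358232, 16577)  from 1·(275465,12747) + (82767,3830)
step 11: (633697, 29324)  from 1·(358232,16577) + (275465,12747)
step 12: (991929, 45901)  from 1·(633697,29324) + (358232,16577)
step 13: (1625626, 75225)  from 1·(991929,45901) + (633697,29324)
fundamental: x₁=1625626, y₁=75225  (since 2642659891876 − 467·5658800625 = 1)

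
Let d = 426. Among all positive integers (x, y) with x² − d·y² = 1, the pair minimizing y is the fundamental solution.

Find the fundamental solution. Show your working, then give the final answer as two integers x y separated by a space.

88751 4300

d=426: √d = [20; 1,1,1,3,2,6,2,3,1,1,1,40] (ℓ=12, even), read p_11/q_11
i=0: a=20 ⇒ p=20, q=1
…
i=6: a=6 ⇒ p=3323, q=161
i=7: a=2 ⇒ p=7162, q=347
i=8: a=3 ⇒ p=24809, q=1202
…
i=10: a=1 ⇒ p=56780, q=2751
i=11: a=1 ⇒ p=88751, q=4300
fundamental: x₁=88751, y₁=4300  (since 7876740001 − 426·18490000 = 1)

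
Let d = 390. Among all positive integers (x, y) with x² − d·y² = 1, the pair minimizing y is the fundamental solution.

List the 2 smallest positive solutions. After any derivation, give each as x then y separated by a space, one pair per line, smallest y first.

d=390: √d = [19; 1,2,1,38] (ℓ=4, even), read p_3/q_3
k=0  a_k=19  p_k/q_k = 19/1
k=1  a_k=1  p_k/q_k = 20/1
k=2  a_k=2  p_k/q_k = 59/3
k=3  a_k=1  p_k/q_k = 79/4
(x₁, y₁) = (79, 4);  79² − 390·4² = 1 ✓
k=2:  x_2 = 79·79+390·4·4 = 12481,  y_2 = 79·4+4·79 = 632

79 4
12481 632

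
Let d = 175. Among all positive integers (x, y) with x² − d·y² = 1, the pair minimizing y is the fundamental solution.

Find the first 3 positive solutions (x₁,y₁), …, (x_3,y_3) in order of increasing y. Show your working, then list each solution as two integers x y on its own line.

√175 → a₀=13, period (4,2,1,2,4,26); ℓ=6 even so k=5
a_0=13:  p_0=13·1+0=13,  q_0=13·0+1=1
a_1=4:  p_1=4·13+1=53,  q_1=4·1+0=4
a_2=2:  p_2=2·53+13=119,  q_2=2·4+1=9
a_3=1:  p_3=1·119+53=172,  q_3=1·9+4=13
a_4=2:  p_4=2·172+119=463,  q_4=2·13+9=35
a_5=4:  p_5=4·463+172=2024,  q_5=4·35+13=153
(x₁, y₁) = (2024, 153);  2024² − 175·153² = 1 ✓
(2024+153√175)^2 = 8193151 + 619344√175
(2024+153√175)^3 = 33165873224 + 2507104359√175

2024 153
8193151 619344
33165873224 2507104359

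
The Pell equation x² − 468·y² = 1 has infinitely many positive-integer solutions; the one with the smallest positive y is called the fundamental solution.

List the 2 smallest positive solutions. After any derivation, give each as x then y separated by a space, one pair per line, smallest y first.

d=468: √d = [21; 1,1,1,2,1,1,1,42] (ℓ=8, even), read p_7/q_7
step 0: (21, 1)  from 21·(1,0) + (0,1)
step 1: (22, 1)  from 1·(21,1) + (1,0)
…
step 6: (411, 19)  from 1·(238,11) + (173,8)
step 7: (649, 30)  from 1·(411,19) + (238,11)
(x₁, y₁) = (649, 30);  649² − 468·30² = 1 ✓
k=2:  x_2 = 649·649+468·30·30 = 842401,  y_2 = 649·30+30·649 = 38940

649 30
842401 38940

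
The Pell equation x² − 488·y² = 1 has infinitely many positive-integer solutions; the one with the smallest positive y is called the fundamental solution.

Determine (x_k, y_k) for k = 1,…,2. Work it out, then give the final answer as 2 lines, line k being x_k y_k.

243 11
118097 5346

√488 = [22; 11,44, …], period ℓ=2 (even) → k=1
i=0: a=22 ⇒ p=22, q=1
i=1: a=11 ⇒ p=243, q=11
→ (243, 11).  Check: 243²=59049, 488·11²=59048, difference 1.
(x_2, y_2) = (243·243 + 488·11·11, 243·11 + 11·243) = (118097, 5346)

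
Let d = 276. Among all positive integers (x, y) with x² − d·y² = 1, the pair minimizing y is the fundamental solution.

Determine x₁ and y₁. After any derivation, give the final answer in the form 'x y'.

7775 468

√276 = [16; 1,1,1,1,2,2,2,1,1,1,1,32, …], period ℓ=12 (even) → k=11
k=0  a_k=16  p_k/q_k = 16/1
k=1  a_k=1  p_k/q_k = 17/1
k=2  a_k=1  p_k/q_k = 33/2
k=3  a_k=1  p_k/q_k = 50/3
…
k=5  a_k=2  p_k/q_k = 216/13
k=6  a_k=2  p_k/q_k = 515/31
k=7  a_k=2  p_k/q_k = 1246/75
k=8  a_k=1  p_k/q_k = 1761/106
k=9  a_k=1  p_k/q_k = 3007/181
k=10  a_k=1  p_k/q_k = 4768/287
k=11  a_k=1  p_k/q_k = 7775/468
(x₁, y₁) = (7775, 468);  7775² − 276·468² = 1 ✓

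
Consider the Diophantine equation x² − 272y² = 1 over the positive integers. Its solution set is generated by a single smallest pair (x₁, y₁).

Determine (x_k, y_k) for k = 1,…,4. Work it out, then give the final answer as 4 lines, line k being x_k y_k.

33 2
2177 132
143649 8710
9478657 574728

[16; 2,32] for √272; ℓ=2 ⇒ convergent index 1
i=0: a=16 ⇒ p=16, q=1
i=1: a=2 ⇒ p=33, q=2
(x₁, y₁) = (33, 2);  33² − 272·2² = 1 ✓
(33+2√272)^2 = 2177 + 132√272
(33+2√272)^3 = 143649 + 8710√272
(33+2√272)^4 = 9478657 + 574728√272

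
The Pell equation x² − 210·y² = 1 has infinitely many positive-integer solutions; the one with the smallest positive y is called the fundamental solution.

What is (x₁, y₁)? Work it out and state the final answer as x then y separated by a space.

[14; 2,28] for √210; ℓ=2 ⇒ convergent index 1
step 0: (14, 1)  from 14·(1,0) + (0,1)
step 1: (29, 2)  from 2·(14,1) + (1,0)
(x₁, y₁) = (29, 2);  29² − 210·2² = 1 ✓

29 2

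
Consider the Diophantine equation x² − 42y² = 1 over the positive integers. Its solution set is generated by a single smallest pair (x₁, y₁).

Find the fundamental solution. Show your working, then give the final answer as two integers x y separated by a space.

13 2

√42 → a₀=6, period (2,12); ℓ=2 even so k=1
i=0: a=6 ⇒ p=6, q=1
i=1: a=2 ⇒ p=13, q=2
→ (13, 2).  Check: 13²=169, 42·2²=168, difference 1.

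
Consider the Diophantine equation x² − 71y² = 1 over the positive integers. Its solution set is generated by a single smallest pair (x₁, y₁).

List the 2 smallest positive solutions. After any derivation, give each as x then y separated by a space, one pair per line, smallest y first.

√71 = [8; 2,2,1,7,1,2,2,16, …], period ℓ=8 (even) → k=7
i=0: a=8 ⇒ p=8, q=1
i=1: a=2 ⇒ p=17, q=2
i=2: a=2 ⇒ p=42, q=5
i=3: a=1 ⇒ p=59, q=7
i=4: a=7 ⇒ p=455, q=54
i=5: a=1 ⇒ p=514, q=61
i=6: a=2 ⇒ p=1483, q=176
i=7: a=2 ⇒ p=3480, q=413
(x₁, y₁) = (3480, 413);  3480² − 71·413² = 1 ✓
n=2: (3480,413)∘(3480,413) = (3480·3480+71·413·413, 3480·413+413·3480) = (24220799,2874480)

3480 413
24220799 2874480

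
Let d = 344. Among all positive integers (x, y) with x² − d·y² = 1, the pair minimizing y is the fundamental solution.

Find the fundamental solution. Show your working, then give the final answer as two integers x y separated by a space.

d=344: √d = [18; 1,1,4,1,3,1,4,1,1,36] (ℓ=10, even), read p_9/q_9
i=0: a=18 ⇒ p=18, q=1
i=1: a=1 ⇒ p=19, q=1
i=2: a=1 ⇒ p=37, q=2
i=3: a=4 ⇒ p=167, q=9
…
i=5: a=3 ⇒ p=779, q=42
i=6: a=1 ⇒ p=983, q=53
…
i=8: a=1 ⇒ p=5694, q=307
i=9: a=1 ⇒ p=10405, q=561
(x₁, y₁) = (10405, 561);  10405² − 344·561² = 1 ✓

10405 561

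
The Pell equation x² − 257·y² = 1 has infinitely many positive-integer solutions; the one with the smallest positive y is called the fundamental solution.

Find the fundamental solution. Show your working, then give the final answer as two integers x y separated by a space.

√257 = [16; 32, …], period ℓ=1 (odd) → k=1
k=0  a_k=16  p_k/q_k = 16/1
k=1  a_k=32  p_k/q_k = 513/32
→ (513, 32).  Check: 513²=263169, 257·32²=263168, difference 1.

513 32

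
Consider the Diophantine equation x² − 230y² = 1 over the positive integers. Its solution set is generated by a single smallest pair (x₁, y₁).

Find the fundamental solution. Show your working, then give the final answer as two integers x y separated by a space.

91 6

√230 → a₀=15, period (6,30); ℓ=2 even so k=1
step 0: (15, 1)  from 15·(1,0) + (0,1)
step 1: (91, 6)  from 6·(15,1) + (1,0)
(x₁, y₁) = (91, 6);  91² − 230·6² = 1 ✓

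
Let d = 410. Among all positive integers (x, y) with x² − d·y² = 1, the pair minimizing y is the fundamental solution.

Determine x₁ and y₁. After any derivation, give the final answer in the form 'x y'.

√410 → a₀=20, period (4,40); ℓ=2 even so k=1
k=0  a_k=20  p_k/q_k = 20/1
k=1  a_k=4  p_k/q_k = 81/4
(x₁, y₁) = (81, 4);  81² − 410·4² = 1 ✓

81 4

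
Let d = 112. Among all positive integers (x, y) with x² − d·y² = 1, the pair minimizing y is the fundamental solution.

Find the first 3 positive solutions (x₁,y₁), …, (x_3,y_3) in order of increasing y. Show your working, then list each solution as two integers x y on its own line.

127 12
32257 3048
8193151 774180

√112 = [10; 1,1,2,1,1,20, …], period ℓ=6 (even) → k=5
step 0: (10, 1)  from 10·(1,0) + (0,1)
…
step 2: (21, 2)  from 1·(11,1) + (10,1)
…
step 4: (74, 7)  from 1·(53,5) + (21,2)
step 5: (127, 12)  from 1·(74,7) + (53,5)
(x₁, y₁) = (127, 12);  127² − 112·12² = 1 ✓
k=2:  x_2 = 127·127+112·12·12 = 32257,  y_2 = 127·12+12·127 = 3048
k=3:  x_3 = 127·32257+112·12·3048 = 8193151,  y_3 = 127·3048+12·32257 = 774180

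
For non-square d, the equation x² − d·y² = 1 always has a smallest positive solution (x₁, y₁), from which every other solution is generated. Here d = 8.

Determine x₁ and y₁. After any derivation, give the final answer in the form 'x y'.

3 1

[2; 1,4] for √8; ℓ=2 ⇒ convergent index 1
i=0: a=2 ⇒ p=2, q=1
i=1: a=1 ⇒ p=3, q=1
(x₁, y₁) = (3, 1);  3² − 8·1² = 1 ✓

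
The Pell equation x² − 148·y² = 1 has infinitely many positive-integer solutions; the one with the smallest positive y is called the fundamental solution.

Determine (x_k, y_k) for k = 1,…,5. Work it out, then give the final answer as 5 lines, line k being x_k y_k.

√148 → a₀=12, period (6,24); ℓ=2 even so k=1
i=0: a=12 ⇒ p=12, q=1
i=1: a=6 ⇒ p=73, q=6
fundamental: x₁=73, y₁=6  (since 5329 − 148·36 = 1)
k=2:  x_2 = 73·73+148·6·6 = 10657,  y_2 = 73·6+6·73 = 876
k=3:  x_3 = 73·10657+148·6·876 = 1555849,  y_3 = 73·876+6·10657 = 127890
k=4:  x_4 = 73·1555849+148·6·127890 = 227143297,  y_4 = 73·127890+6·1555849 = 18671064
k=5:  x_5 = 73·227143297+148·6·18671064 = 33161365513,  y_5 = 73·18671064+6·227143297 = 2725847454

73 6
10657 876
1555849 127890
227143297 18671064
33161365513 2725847454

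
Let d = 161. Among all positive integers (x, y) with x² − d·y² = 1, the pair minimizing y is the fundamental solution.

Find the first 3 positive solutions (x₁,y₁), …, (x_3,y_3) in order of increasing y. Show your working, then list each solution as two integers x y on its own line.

11775 928
277301249 21854400
6530444402175 514671119072

√161 = [12; 1,2,4,1,2,1,4,2,1,24, …], period ℓ=10 (even) → k=9
step 0: (12, 1)  from 12·(1,0) + (0,1)
…
step 2: (38, 3)  from 2·(13,1) + (12,1)
…
step 4: (203, 16)  from 1·(165,13) + (38,3)
…
step 6: (774, 61)  from 1·(571,45) + (203,16)
…
step 8: (8108, 639)  from 2·(3667,289) + (774,61)
step 9: (11775, 928)  from 1·(8108,639) + (3667,289)
fundamental: x₁=11775, y₁=928  (since 138650625 − 161·861184 = 1)
k=2:  x_2 = 11775·11775+161·928·928 = 277301249,  y_2 = 11775·928+928·11775 = 21854400
k=3:  x_3 = 11775·277301249+161·928·21854400 = 6530444402175,  y_3 = 11775·21854400+928·277301249 = 514671119072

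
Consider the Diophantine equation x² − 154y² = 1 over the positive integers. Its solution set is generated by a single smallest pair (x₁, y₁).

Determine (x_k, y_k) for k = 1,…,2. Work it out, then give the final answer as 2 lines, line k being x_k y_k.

√154 → a₀=12, period (2,2,3,1,2,1,3,2,2,24); ℓ=10 even so k=9
step 0: (12, 1)  from 12·(1,0) + (0,1)
step 1: (25, 2)  from 2·(12,1) + (1,0)
…
step 4: (273, 22)  from 1·(211,17) + (62,5)
…
step 6: (1030, 83)  from 1·(757,61) + (273,22)
step 7: (3847, 310)  from 3·(1030,83) + (757,61)
step 8: (8724, 703)  from 2·(3847,310) + (1030,83)
step 9: (21295, 1716)  from 2·(8724,703) + (3847,310)
(x₁, y₁) = (21295, 1716);  21295² − 154·1716² = 1 ✓
n=2: (21295,1716)∘(21295,1716) = (21295·21295+154·1716·1716, 21295·1716+1716·21295) = (906954049,73084440)

21295 1716
906954049 73084440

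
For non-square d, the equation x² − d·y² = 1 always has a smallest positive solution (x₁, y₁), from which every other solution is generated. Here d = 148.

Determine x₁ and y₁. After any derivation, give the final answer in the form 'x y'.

73 6

√148 → a₀=12, period (6,24); ℓ=2 even so k=1
i=0: a=12 ⇒ p=12, q=1
i=1: a=6 ⇒ p=73, q=6
(x₁, y₁) = (73, 6);  73² − 148·6² = 1 ✓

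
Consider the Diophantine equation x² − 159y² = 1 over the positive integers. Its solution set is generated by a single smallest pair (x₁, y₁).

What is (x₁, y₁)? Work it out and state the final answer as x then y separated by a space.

1324 105

√159 = [12; 1,1,1,1,3,1,1,1,1,24, …], period ℓ=10 (even) → k=9
i=0: a=12 ⇒ p=12, q=1
i=1: a=1 ⇒ p=13, q=1
…
i=6: a=1 ⇒ p=290, q=23
…
i=8: a=1 ⇒ p=807, q=64
i=9: a=1 ⇒ p=1324, q=105
(x₁, y₁) = (1324, 105);  1324² − 159·105² = 1 ✓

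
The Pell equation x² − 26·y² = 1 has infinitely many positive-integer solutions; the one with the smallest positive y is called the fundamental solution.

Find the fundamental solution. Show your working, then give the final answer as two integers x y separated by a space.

51 10

√26 = [5; 10, …], period ℓ=1 (odd) → k=1
i=0: a=5 ⇒ p=5, q=1
i=1: a=10 ⇒ p=51, q=10
fundamental: x₁=51, y₁=10  (since 2601 − 26·100 = 1)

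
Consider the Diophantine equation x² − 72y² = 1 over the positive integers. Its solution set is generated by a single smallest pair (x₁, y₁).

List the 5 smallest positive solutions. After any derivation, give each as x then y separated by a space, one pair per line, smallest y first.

17 2
577 68
19601 2310
665857 78472
22619537 2665738

[8; 2,16] for √72; ℓ=2 ⇒ convergent index 1
i=0: a=8 ⇒ p=8, q=1
i=1: a=2 ⇒ p=17, q=2
fundamental: x₁=17, y₁=2  (since 289 − 72·4 = 1)
k=2:  x_2 = 17·17+72·2·2 = 577,  y_2 = 17·2+2·17 = 68
k=3:  x_3 = 17·577+72·2·68 = 19601,  y_3 = 17·68+2·577 = 2310
k=4:  x_4 = 17·19601+72·2·2310 = 665857,  y_4 = 17·2310+2·19601 = 78472
k=5:  x_5 = 17·665857+72·2·78472 = 22619537,  y_5 = 17·78472+2·665857 = 2665738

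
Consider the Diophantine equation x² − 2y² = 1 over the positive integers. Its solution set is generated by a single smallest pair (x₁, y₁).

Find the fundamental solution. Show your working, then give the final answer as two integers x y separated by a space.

3 2

√2 = [1; 2, …], period ℓ=1 (odd) → k=1
i=0: a=1 ⇒ p=1, q=1
i=1: a=2 ⇒ p=3, q=2
→ (3, 2).  Check: 3²=9, 2·2²=8, difference 1.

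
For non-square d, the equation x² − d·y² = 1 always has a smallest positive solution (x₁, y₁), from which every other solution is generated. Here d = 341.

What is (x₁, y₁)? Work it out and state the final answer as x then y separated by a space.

10626551 575460

[18; 2,6,1,8,2,…,6,2,36] for √341; ℓ=14 ⇒ convergent index 13
k=0  a_k=18  p_k/q_k = 18/1
k=1  a_k=2  p_k/q_k = 37/2
…
k=3  a_k=1  p_k/q_k = 277/15
k=4  a_k=8  p_k/q_k = 2456/133
k=5  a_k=2  p_k/q_k = 5189/281
k=6  a_k=1  p_k/q_k = 7645/414
k=7  a_k=2  p_k/q_k = 20479/1109
k=8  a_k=1  p_k/q_k = 28124/1523
k=9  a_k=2  p_k/q_k = 76727/4155
…
k=11  a_k=1  p_k/q_k = 718667/38918
k=12  a_k=6  p_k/q_k = 4953942/268271
k=13  a_k=2  p_k/q_k = 10626551/575460
fundamental: x₁=10626551, y₁=575460  (since 112923586155601 − 341·331154211600 = 1)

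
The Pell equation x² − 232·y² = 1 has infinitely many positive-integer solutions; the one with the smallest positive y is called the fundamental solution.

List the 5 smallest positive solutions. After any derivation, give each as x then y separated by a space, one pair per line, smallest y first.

19603 1287
768555217 50458122
30131975818099 1978261129845
1181354243155834177 77559705806244948
46316174427035658925363 3040805823861378301443

d=232: √d = [15; 4,3,7,3,4,30] (ℓ=6, even), read p_5/q_5
a_0=15:  p_0=15·1+0=15,  q_0=15·0+1=1
…
a_2=3:  p_2=3·61+15=198,  q_2=3·4+1=13
…
a_4=3:  p_4=3·1447+198=4539,  q_4=3·95+13=298
a_5=4:  p_5=4·4539+1447=19603,  q_5=4·298+95=1287
→ (19603, 1287).  Check: 19603²=384277609, 232·1287²=384277608, difference 1.
(x_2, y_2) = (19603·19603 + 232·1287·1287, 19603·1287 + 1287·19603) = (768555217, 50458122)
(x_3, y_3) = (19603·768555217 + 232·1287·50458122, 19603·50458122 + 1287·768555217) = (30131975818099, 1978261129845)
(x_4, y_4) = (19603·30131975818099 + 232·1287·1978261129845, 19603·1978261129845 + 1287·30131975818099) = (1181354243155834177, 77559705806244948)
(x_5, y_5) = (19603·1181354243155834177 + 232·1287·77559705806244948, 19603·77559705806244948 + 1287·1181354243155834177) = (46316174427035658925363, 3040805823861378301443)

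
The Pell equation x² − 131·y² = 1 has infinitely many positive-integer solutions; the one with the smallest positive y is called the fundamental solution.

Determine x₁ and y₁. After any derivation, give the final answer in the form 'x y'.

10610 927

√131 = [11; 2,4,11,4,2,22, …], period ℓ=6 (even) → k=5
i=0: a=11 ⇒ p=11, q=1
i=1: a=2 ⇒ p=23, q=2
i=2: a=4 ⇒ p=103, q=9
i=3: a=11 ⇒ p=1156, q=101
i=4: a=4 ⇒ p=4727, q=413
i=5: a=2 ⇒ p=10610, q=927
fundamental: x₁=10610, y₁=927  (since 112572100 − 131·859329 = 1)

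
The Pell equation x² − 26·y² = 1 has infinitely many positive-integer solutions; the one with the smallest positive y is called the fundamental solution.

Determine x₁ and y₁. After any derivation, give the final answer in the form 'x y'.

[5; 10] for √26; ℓ=1 ⇒ convergent index 1
k=0  a_k=5  p_k/q_k = 5/1
k=1  a_k=10  p_k/q_k = 51/10
→ (51, 10).  Check: 51²=2601, 26·10²=2600, difference 1.

51 10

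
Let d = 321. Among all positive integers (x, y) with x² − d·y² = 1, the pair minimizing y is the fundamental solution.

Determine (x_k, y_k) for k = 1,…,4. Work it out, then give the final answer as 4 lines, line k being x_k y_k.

215 12
92449 5160
39752855 2218788
17093635201 954073680

[17; 1,10,1,34] for √321; ℓ=4 ⇒ convergent index 3
a_0=17:  p_0=17·1+0=17,  q_0=17·0+1=1
a_1=1:  p_1=1·17+1=18,  q_1=1·1+0=1
a_2=10:  p_2=10·18+17=197,  q_2=10·1+1=11
a_3=1:  p_3=1·197+18=215,  q_3=1·11+1=12
fundamental: x₁=215, y₁=12  (since 46225 − 321·144 = 1)
(215+12√321)^2 = 92449 + 5160√321
(215+12√321)^3 = 39752855 + 2218788√321
(215+12√321)^4 = 17093635201 + 954073680√321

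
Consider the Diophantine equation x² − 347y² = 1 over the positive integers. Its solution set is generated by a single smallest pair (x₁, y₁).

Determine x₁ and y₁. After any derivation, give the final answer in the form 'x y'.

641602 34443

d=347: √d = [18; 1,1,1,2,4,…,1,1,36] (ℓ=14, even), read p_13/q_13
step 0: (18, 1)  from 18·(1,0) + (0,1)
step 1: (19, 1)  from 1·(18,1) + (1,0)
step 2: (37, 2)  from 1·(19,1) + (18,1)
…
step 4: (149, 8)  from 2·(56,3) + (37,2)
step 5: (652, 35)  from 4·(149,8) + (56,3)
step 6: (801, 43)  from 1·(652,35) + (149,8)
…
step 8: (15070, 809)  from 1·(14269,766) + (801,43)
step 9: (74549, 4002)  from 4·(15070,809) + (14269,766)
step 10: (164168, 8813)  from 2·(74549,4002) + (15070,809)
step 11: (238717, 12815)  from 1·(164168,8813) + (74549,4002)
step 12: (402885, 21628)  from 1·(238717,12815) + (164168,8813)
step 13: (641602, 34443)  from 1·(402885,21628) + (238717,12815)
→ (641602, 34443).  Check: 641602²=411653126404, 347·34443²=411653126403, difference 1.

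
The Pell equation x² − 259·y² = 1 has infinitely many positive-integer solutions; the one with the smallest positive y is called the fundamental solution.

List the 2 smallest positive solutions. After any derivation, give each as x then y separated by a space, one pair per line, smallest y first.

√259 = [16; 10,1,2,3,4,3,2,1,10,32, …], period ℓ=10 (even) → k=9
i=0: a=16 ⇒ p=16, q=1
i=1: a=10 ⇒ p=161, q=10
i=2: a=1 ⇒ p=177, q=11
i=3: a=2 ⇒ p=515, q=32
i=4: a=3 ⇒ p=1722, q=107
i=5: a=4 ⇒ p=7403, q=460
i=6: a=3 ⇒ p=23931, q=1487
i=7: a=2 ⇒ p=55265, q=3434
i=8: a=1 ⇒ p=79196, q=4921
i=9: a=10 ⇒ p=847225, q=52644
fundamental: x₁=847225, y₁=52644  (since 717790200625 − 259·2771390736 = 1)
n=2: (847225,52644)∘(847225,52644) = (847225·847225+259·52644·52644, 847225·52644+52644·847225) = (1435580401249,89202625800)

847225 52644
1435580401249 89202625800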